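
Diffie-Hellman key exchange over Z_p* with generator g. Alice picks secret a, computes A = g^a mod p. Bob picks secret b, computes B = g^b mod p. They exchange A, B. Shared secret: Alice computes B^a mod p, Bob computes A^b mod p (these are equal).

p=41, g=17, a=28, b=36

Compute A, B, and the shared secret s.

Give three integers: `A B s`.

A = 17^28 mod 41  (bits of 28 = 11100)
  bit 0 = 1: r = r^2 * 17 mod 41 = 1^2 * 17 = 1*17 = 17
  bit 1 = 1: r = r^2 * 17 mod 41 = 17^2 * 17 = 2*17 = 34
  bit 2 = 1: r = r^2 * 17 mod 41 = 34^2 * 17 = 8*17 = 13
  bit 3 = 0: r = r^2 mod 41 = 13^2 = 5
  bit 4 = 0: r = r^2 mod 41 = 5^2 = 25
  -> A = 25
B = 17^36 mod 41  (bits of 36 = 100100)
  bit 0 = 1: r = r^2 * 17 mod 41 = 1^2 * 17 = 1*17 = 17
  bit 1 = 0: r = r^2 mod 41 = 17^2 = 2
  bit 2 = 0: r = r^2 mod 41 = 2^2 = 4
  bit 3 = 1: r = r^2 * 17 mod 41 = 4^2 * 17 = 16*17 = 26
  bit 4 = 0: r = r^2 mod 41 = 26^2 = 20
  bit 5 = 0: r = r^2 mod 41 = 20^2 = 31
  -> B = 31
s = B^a = 31^28 mod 41  (bits of 28 = 11100)
  bit 0 = 1: r = r^2 * 31 mod 41 = 1^2 * 31 = 1*31 = 31
  bit 1 = 1: r = r^2 * 31 mod 41 = 31^2 * 31 = 18*31 = 25
  bit 2 = 1: r = r^2 * 31 mod 41 = 25^2 * 31 = 10*31 = 23
  bit 3 = 0: r = r^2 mod 41 = 23^2 = 37
  bit 4 = 0: r = r^2 mod 41 = 37^2 = 16
  -> s = B^a = 16

Answer: 25 31 16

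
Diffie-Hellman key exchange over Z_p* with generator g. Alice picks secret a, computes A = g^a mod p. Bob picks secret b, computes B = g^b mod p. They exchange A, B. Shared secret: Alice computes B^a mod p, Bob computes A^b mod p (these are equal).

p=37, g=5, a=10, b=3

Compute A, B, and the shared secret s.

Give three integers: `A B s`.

A = 5^10 mod 37  (bits of 10 = 1010)
  bit 0 = 1: r = r^2 * 5 mod 37 = 1^2 * 5 = 1*5 = 5
  bit 1 = 0: r = r^2 mod 37 = 5^2 = 25
  bit 2 = 1: r = r^2 * 5 mod 37 = 25^2 * 5 = 33*5 = 17
  bit 3 = 0: r = r^2 mod 37 = 17^2 = 30
  -> A = 30
B = 5^3 mod 37  (bits of 3 = 11)
  bit 0 = 1: r = r^2 * 5 mod 37 = 1^2 * 5 = 1*5 = 5
  bit 1 = 1: r = r^2 * 5 mod 37 = 5^2 * 5 = 25*5 = 14
  -> B = 14
s = B^a = 14^10 mod 37  (bits of 10 = 1010)
  bit 0 = 1: r = r^2 * 14 mod 37 = 1^2 * 14 = 1*14 = 14
  bit 1 = 0: r = r^2 mod 37 = 14^2 = 11
  bit 2 = 1: r = r^2 * 14 mod 37 = 11^2 * 14 = 10*14 = 29
  bit 3 = 0: r = r^2 mod 37 = 29^2 = 27
  -> s = B^a = 27

Answer: 30 14 27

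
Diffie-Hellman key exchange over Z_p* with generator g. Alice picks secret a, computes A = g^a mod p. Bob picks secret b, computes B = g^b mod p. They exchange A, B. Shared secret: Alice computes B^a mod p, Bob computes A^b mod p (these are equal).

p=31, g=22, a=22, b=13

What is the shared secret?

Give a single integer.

A = 22^22 mod 31  (bits of 22 = 10110)
  bit 0 = 1: r = r^2 * 22 mod 31 = 1^2 * 22 = 1*22 = 22
  bit 1 = 0: r = r^2 mod 31 = 22^2 = 19
  bit 2 = 1: r = r^2 * 22 mod 31 = 19^2 * 22 = 20*22 = 6
  bit 3 = 1: r = r^2 * 22 mod 31 = 6^2 * 22 = 5*22 = 17
  bit 4 = 0: r = r^2 mod 31 = 17^2 = 10
  -> A = 10
B = 22^13 mod 31  (bits of 13 = 1101)
  bit 0 = 1: r = r^2 * 22 mod 31 = 1^2 * 22 = 1*22 = 22
  bit 1 = 1: r = r^2 * 22 mod 31 = 22^2 * 22 = 19*22 = 15
  bit 2 = 0: r = r^2 mod 31 = 15^2 = 8
  bit 3 = 1: r = r^2 * 22 mod 31 = 8^2 * 22 = 2*22 = 13
  -> B = 13
s = B^a = 13^22 mod 31  (bits of 22 = 10110)
  bit 0 = 1: r = r^2 * 13 mod 31 = 1^2 * 13 = 1*13 = 13
  bit 1 = 0: r = r^2 mod 31 = 13^2 = 14
  bit 2 = 1: r = r^2 * 13 mod 31 = 14^2 * 13 = 10*13 = 6
  bit 3 = 1: r = r^2 * 13 mod 31 = 6^2 * 13 = 5*13 = 3
  bit 4 = 0: r = r^2 mod 31 = 3^2 = 9
  -> s = B^a = 9

Answer: 9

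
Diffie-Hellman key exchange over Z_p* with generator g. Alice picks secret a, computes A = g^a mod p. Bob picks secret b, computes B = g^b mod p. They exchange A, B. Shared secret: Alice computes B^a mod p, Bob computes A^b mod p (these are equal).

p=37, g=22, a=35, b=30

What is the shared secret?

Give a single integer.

Answer: 27

Derivation:
A = 22^35 mod 37  (bits of 35 = 100011)
  bit 0 = 1: r = r^2 * 22 mod 37 = 1^2 * 22 = 1*22 = 22
  bit 1 = 0: r = r^2 mod 37 = 22^2 = 3
  bit 2 = 0: r = r^2 mod 37 = 3^2 = 9
  bit 3 = 0: r = r^2 mod 37 = 9^2 = 7
  bit 4 = 1: r = r^2 * 22 mod 37 = 7^2 * 22 = 12*22 = 5
  bit 5 = 1: r = r^2 * 22 mod 37 = 5^2 * 22 = 25*22 = 32
  -> A = 32
B = 22^30 mod 37  (bits of 30 = 11110)
  bit 0 = 1: r = r^2 * 22 mod 37 = 1^2 * 22 = 1*22 = 22
  bit 1 = 1: r = r^2 * 22 mod 37 = 22^2 * 22 = 3*22 = 29
  bit 2 = 1: r = r^2 * 22 mod 37 = 29^2 * 22 = 27*22 = 2
  bit 3 = 1: r = r^2 * 22 mod 37 = 2^2 * 22 = 4*22 = 14
  bit 4 = 0: r = r^2 mod 37 = 14^2 = 11
  -> B = 11
s = B^a = 11^35 mod 37  (bits of 35 = 100011)
  bit 0 = 1: r = r^2 * 11 mod 37 = 1^2 * 11 = 1*11 = 11
  bit 1 = 0: r = r^2 mod 37 = 11^2 = 10
  bit 2 = 0: r = r^2 mod 37 = 10^2 = 26
  bit 3 = 0: r = r^2 mod 37 = 26^2 = 10
  bit 4 = 1: r = r^2 * 11 mod 37 = 10^2 * 11 = 26*11 = 27
  bit 5 = 1: r = r^2 * 11 mod 37 = 27^2 * 11 = 26*11 = 27
  -> s = B^a = 27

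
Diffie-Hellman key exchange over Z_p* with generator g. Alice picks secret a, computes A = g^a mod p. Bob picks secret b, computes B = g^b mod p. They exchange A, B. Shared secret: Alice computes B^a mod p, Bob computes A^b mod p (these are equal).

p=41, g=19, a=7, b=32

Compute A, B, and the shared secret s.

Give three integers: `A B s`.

A = 19^7 mod 41  (bits of 7 = 111)
  bit 0 = 1: r = r^2 * 19 mod 41 = 1^2 * 19 = 1*19 = 19
  bit 1 = 1: r = r^2 * 19 mod 41 = 19^2 * 19 = 33*19 = 12
  bit 2 = 1: r = r^2 * 19 mod 41 = 12^2 * 19 = 21*19 = 30
  -> A = 30
B = 19^32 mod 41  (bits of 32 = 100000)
  bit 0 = 1: r = r^2 * 19 mod 41 = 1^2 * 19 = 1*19 = 19
  bit 1 = 0: r = r^2 mod 41 = 19^2 = 33
  bit 2 = 0: r = r^2 mod 41 = 33^2 = 23
  bit 3 = 0: r = r^2 mod 41 = 23^2 = 37
  bit 4 = 0: r = r^2 mod 41 = 37^2 = 16
  bit 5 = 0: r = r^2 mod 41 = 16^2 = 10
  -> B = 10
s = B^a = 10^7 mod 41  (bits of 7 = 111)
  bit 0 = 1: r = r^2 * 10 mod 41 = 1^2 * 10 = 1*10 = 10
  bit 1 = 1: r = r^2 * 10 mod 41 = 10^2 * 10 = 18*10 = 16
  bit 2 = 1: r = r^2 * 10 mod 41 = 16^2 * 10 = 10*10 = 18
  -> s = B^a = 18

Answer: 30 10 18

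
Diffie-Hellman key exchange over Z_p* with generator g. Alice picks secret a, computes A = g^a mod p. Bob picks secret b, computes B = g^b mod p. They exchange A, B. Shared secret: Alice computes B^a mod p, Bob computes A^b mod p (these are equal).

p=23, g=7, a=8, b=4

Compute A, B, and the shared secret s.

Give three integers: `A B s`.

A = 7^8 mod 23  (bits of 8 = 1000)
  bit 0 = 1: r = r^2 * 7 mod 23 = 1^2 * 7 = 1*7 = 7
  bit 1 = 0: r = r^2 mod 23 = 7^2 = 3
  bit 2 = 0: r = r^2 mod 23 = 3^2 = 9
  bit 3 = 0: r = r^2 mod 23 = 9^2 = 12
  -> A = 12
B = 7^4 mod 23  (bits of 4 = 100)
  bit 0 = 1: r = r^2 * 7 mod 23 = 1^2 * 7 = 1*7 = 7
  bit 1 = 0: r = r^2 mod 23 = 7^2 = 3
  bit 2 = 0: r = r^2 mod 23 = 3^2 = 9
  -> B = 9
s = B^a = 9^8 mod 23  (bits of 8 = 1000)
  bit 0 = 1: r = r^2 * 9 mod 23 = 1^2 * 9 = 1*9 = 9
  bit 1 = 0: r = r^2 mod 23 = 9^2 = 12
  bit 2 = 0: r = r^2 mod 23 = 12^2 = 6
  bit 3 = 0: r = r^2 mod 23 = 6^2 = 13
  -> s = B^a = 13

Answer: 12 9 13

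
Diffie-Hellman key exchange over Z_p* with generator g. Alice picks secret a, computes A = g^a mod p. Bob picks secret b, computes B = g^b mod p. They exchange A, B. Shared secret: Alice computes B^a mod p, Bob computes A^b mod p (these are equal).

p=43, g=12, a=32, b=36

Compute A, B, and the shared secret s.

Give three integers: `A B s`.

Answer: 17 41 16

Derivation:
A = 12^32 mod 43  (bits of 32 = 100000)
  bit 0 = 1: r = r^2 * 12 mod 43 = 1^2 * 12 = 1*12 = 12
  bit 1 = 0: r = r^2 mod 43 = 12^2 = 15
  bit 2 = 0: r = r^2 mod 43 = 15^2 = 10
  bit 3 = 0: r = r^2 mod 43 = 10^2 = 14
  bit 4 = 0: r = r^2 mod 43 = 14^2 = 24
  bit 5 = 0: r = r^2 mod 43 = 24^2 = 17
  -> A = 17
B = 12^36 mod 43  (bits of 36 = 100100)
  bit 0 = 1: r = r^2 * 12 mod 43 = 1^2 * 12 = 1*12 = 12
  bit 1 = 0: r = r^2 mod 43 = 12^2 = 15
  bit 2 = 0: r = r^2 mod 43 = 15^2 = 10
  bit 3 = 1: r = r^2 * 12 mod 43 = 10^2 * 12 = 14*12 = 39
  bit 4 = 0: r = r^2 mod 43 = 39^2 = 16
  bit 5 = 0: r = r^2 mod 43 = 16^2 = 41
  -> B = 41
s = B^a = 41^32 mod 43  (bits of 32 = 100000)
  bit 0 = 1: r = r^2 * 41 mod 43 = 1^2 * 41 = 1*41 = 41
  bit 1 = 0: r = r^2 mod 43 = 41^2 = 4
  bit 2 = 0: r = r^2 mod 43 = 4^2 = 16
  bit 3 = 0: r = r^2 mod 43 = 16^2 = 41
  bit 4 = 0: r = r^2 mod 43 = 41^2 = 4
  bit 5 = 0: r = r^2 mod 43 = 4^2 = 16
  -> s = B^a = 16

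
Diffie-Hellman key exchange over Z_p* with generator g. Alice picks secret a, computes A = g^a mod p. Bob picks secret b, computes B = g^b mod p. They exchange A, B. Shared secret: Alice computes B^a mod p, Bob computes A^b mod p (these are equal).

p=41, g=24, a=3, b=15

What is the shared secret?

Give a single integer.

Answer: 14

Derivation:
A = 24^3 mod 41  (bits of 3 = 11)
  bit 0 = 1: r = r^2 * 24 mod 41 = 1^2 * 24 = 1*24 = 24
  bit 1 = 1: r = r^2 * 24 mod 41 = 24^2 * 24 = 2*24 = 7
  -> A = 7
B = 24^15 mod 41  (bits of 15 = 1111)
  bit 0 = 1: r = r^2 * 24 mod 41 = 1^2 * 24 = 1*24 = 24
  bit 1 = 1: r = r^2 * 24 mod 41 = 24^2 * 24 = 2*24 = 7
  bit 2 = 1: r = r^2 * 24 mod 41 = 7^2 * 24 = 8*24 = 28
  bit 3 = 1: r = r^2 * 24 mod 41 = 28^2 * 24 = 5*24 = 38
  -> B = 38
s = B^a = 38^3 mod 41  (bits of 3 = 11)
  bit 0 = 1: r = r^2 * 38 mod 41 = 1^2 * 38 = 1*38 = 38
  bit 1 = 1: r = r^2 * 38 mod 41 = 38^2 * 38 = 9*38 = 14
  -> s = B^a = 14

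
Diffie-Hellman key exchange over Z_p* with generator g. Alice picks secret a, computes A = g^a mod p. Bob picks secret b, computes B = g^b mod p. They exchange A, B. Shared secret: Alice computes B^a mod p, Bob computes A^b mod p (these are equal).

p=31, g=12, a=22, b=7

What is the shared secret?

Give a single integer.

A = 12^22 mod 31  (bits of 22 = 10110)
  bit 0 = 1: r = r^2 * 12 mod 31 = 1^2 * 12 = 1*12 = 12
  bit 1 = 0: r = r^2 mod 31 = 12^2 = 20
  bit 2 = 1: r = r^2 * 12 mod 31 = 20^2 * 12 = 28*12 = 26
  bit 3 = 1: r = r^2 * 12 mod 31 = 26^2 * 12 = 25*12 = 21
  bit 4 = 0: r = r^2 mod 31 = 21^2 = 7
  -> A = 7
B = 12^7 mod 31  (bits of 7 = 111)
  bit 0 = 1: r = r^2 * 12 mod 31 = 1^2 * 12 = 1*12 = 12
  bit 1 = 1: r = r^2 * 12 mod 31 = 12^2 * 12 = 20*12 = 23
  bit 2 = 1: r = r^2 * 12 mod 31 = 23^2 * 12 = 2*12 = 24
  -> B = 24
s = B^a = 24^22 mod 31  (bits of 22 = 10110)
  bit 0 = 1: r = r^2 * 24 mod 31 = 1^2 * 24 = 1*24 = 24
  bit 1 = 0: r = r^2 mod 31 = 24^2 = 18
  bit 2 = 1: r = r^2 * 24 mod 31 = 18^2 * 24 = 14*24 = 26
  bit 3 = 1: r = r^2 * 24 mod 31 = 26^2 * 24 = 25*24 = 11
  bit 4 = 0: r = r^2 mod 31 = 11^2 = 28
  -> s = B^a = 28

Answer: 28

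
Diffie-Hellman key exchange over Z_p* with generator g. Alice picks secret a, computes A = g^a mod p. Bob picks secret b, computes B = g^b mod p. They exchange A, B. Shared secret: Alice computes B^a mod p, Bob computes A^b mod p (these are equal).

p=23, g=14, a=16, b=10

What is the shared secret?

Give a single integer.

Answer: 3

Derivation:
A = 14^16 mod 23  (bits of 16 = 10000)
  bit 0 = 1: r = r^2 * 14 mod 23 = 1^2 * 14 = 1*14 = 14
  bit 1 = 0: r = r^2 mod 23 = 14^2 = 12
  bit 2 = 0: r = r^2 mod 23 = 12^2 = 6
  bit 3 = 0: r = r^2 mod 23 = 6^2 = 13
  bit 4 = 0: r = r^2 mod 23 = 13^2 = 8
  -> A = 8
B = 14^10 mod 23  (bits of 10 = 1010)
  bit 0 = 1: r = r^2 * 14 mod 23 = 1^2 * 14 = 1*14 = 14
  bit 1 = 0: r = r^2 mod 23 = 14^2 = 12
  bit 2 = 1: r = r^2 * 14 mod 23 = 12^2 * 14 = 6*14 = 15
  bit 3 = 0: r = r^2 mod 23 = 15^2 = 18
  -> B = 18
s = B^a = 18^16 mod 23  (bits of 16 = 10000)
  bit 0 = 1: r = r^2 * 18 mod 23 = 1^2 * 18 = 1*18 = 18
  bit 1 = 0: r = r^2 mod 23 = 18^2 = 2
  bit 2 = 0: r = r^2 mod 23 = 2^2 = 4
  bit 3 = 0: r = r^2 mod 23 = 4^2 = 16
  bit 4 = 0: r = r^2 mod 23 = 16^2 = 3
  -> s = B^a = 3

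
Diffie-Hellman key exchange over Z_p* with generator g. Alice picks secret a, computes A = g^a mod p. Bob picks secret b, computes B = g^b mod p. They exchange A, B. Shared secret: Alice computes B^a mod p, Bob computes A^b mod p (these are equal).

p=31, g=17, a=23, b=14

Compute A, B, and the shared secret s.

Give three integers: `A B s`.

A = 17^23 mod 31  (bits of 23 = 10111)
  bit 0 = 1: r = r^2 * 17 mod 31 = 1^2 * 17 = 1*17 = 17
  bit 1 = 0: r = r^2 mod 31 = 17^2 = 10
  bit 2 = 1: r = r^2 * 17 mod 31 = 10^2 * 17 = 7*17 = 26
  bit 3 = 1: r = r^2 * 17 mod 31 = 26^2 * 17 = 25*17 = 22
  bit 4 = 1: r = r^2 * 17 mod 31 = 22^2 * 17 = 19*17 = 13
  -> A = 13
B = 17^14 mod 31  (bits of 14 = 1110)
  bit 0 = 1: r = r^2 * 17 mod 31 = 1^2 * 17 = 1*17 = 17
  bit 1 = 1: r = r^2 * 17 mod 31 = 17^2 * 17 = 10*17 = 15
  bit 2 = 1: r = r^2 * 17 mod 31 = 15^2 * 17 = 8*17 = 12
  bit 3 = 0: r = r^2 mod 31 = 12^2 = 20
  -> B = 20
s = B^a = 20^23 mod 31  (bits of 23 = 10111)
  bit 0 = 1: r = r^2 * 20 mod 31 = 1^2 * 20 = 1*20 = 20
  bit 1 = 0: r = r^2 mod 31 = 20^2 = 28
  bit 2 = 1: r = r^2 * 20 mod 31 = 28^2 * 20 = 9*20 = 25
  bit 3 = 1: r = r^2 * 20 mod 31 = 25^2 * 20 = 5*20 = 7
  bit 4 = 1: r = r^2 * 20 mod 31 = 7^2 * 20 = 18*20 = 19
  -> s = B^a = 19

Answer: 13 20 19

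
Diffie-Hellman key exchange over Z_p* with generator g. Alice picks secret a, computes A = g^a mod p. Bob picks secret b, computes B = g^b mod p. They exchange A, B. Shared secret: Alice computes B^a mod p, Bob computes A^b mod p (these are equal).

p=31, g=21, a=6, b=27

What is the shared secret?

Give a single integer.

Answer: 4

Derivation:
A = 21^6 mod 31  (bits of 6 = 110)
  bit 0 = 1: r = r^2 * 21 mod 31 = 1^2 * 21 = 1*21 = 21
  bit 1 = 1: r = r^2 * 21 mod 31 = 21^2 * 21 = 7*21 = 23
  bit 2 = 0: r = r^2 mod 31 = 23^2 = 2
  -> A = 2
B = 21^27 mod 31  (bits of 27 = 11011)
  bit 0 = 1: r = r^2 * 21 mod 31 = 1^2 * 21 = 1*21 = 21
  bit 1 = 1: r = r^2 * 21 mod 31 = 21^2 * 21 = 7*21 = 23
  bit 2 = 0: r = r^2 mod 31 = 23^2 = 2
  bit 3 = 1: r = r^2 * 21 mod 31 = 2^2 * 21 = 4*21 = 22
  bit 4 = 1: r = r^2 * 21 mod 31 = 22^2 * 21 = 19*21 = 27
  -> B = 27
s = B^a = 27^6 mod 31  (bits of 6 = 110)
  bit 0 = 1: r = r^2 * 27 mod 31 = 1^2 * 27 = 1*27 = 27
  bit 1 = 1: r = r^2 * 27 mod 31 = 27^2 * 27 = 16*27 = 29
  bit 2 = 0: r = r^2 mod 31 = 29^2 = 4
  -> s = B^a = 4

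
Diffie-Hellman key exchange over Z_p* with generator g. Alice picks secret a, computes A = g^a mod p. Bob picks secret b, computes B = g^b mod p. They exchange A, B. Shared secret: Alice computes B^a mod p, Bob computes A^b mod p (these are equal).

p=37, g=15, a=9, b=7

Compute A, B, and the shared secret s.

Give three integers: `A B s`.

A = 15^9 mod 37  (bits of 9 = 1001)
  bit 0 = 1: r = r^2 * 15 mod 37 = 1^2 * 15 = 1*15 = 15
  bit 1 = 0: r = r^2 mod 37 = 15^2 = 3
  bit 2 = 0: r = r^2 mod 37 = 3^2 = 9
  bit 3 = 1: r = r^2 * 15 mod 37 = 9^2 * 15 = 7*15 = 31
  -> A = 31
B = 15^7 mod 37  (bits of 7 = 111)
  bit 0 = 1: r = r^2 * 15 mod 37 = 1^2 * 15 = 1*15 = 15
  bit 1 = 1: r = r^2 * 15 mod 37 = 15^2 * 15 = 3*15 = 8
  bit 2 = 1: r = r^2 * 15 mod 37 = 8^2 * 15 = 27*15 = 35
  -> B = 35
s = B^a = 35^9 mod 37  (bits of 9 = 1001)
  bit 0 = 1: r = r^2 * 35 mod 37 = 1^2 * 35 = 1*35 = 35
  bit 1 = 0: r = r^2 mod 37 = 35^2 = 4
  bit 2 = 0: r = r^2 mod 37 = 4^2 = 16
  bit 3 = 1: r = r^2 * 35 mod 37 = 16^2 * 35 = 34*35 = 6
  -> s = B^a = 6

Answer: 31 35 6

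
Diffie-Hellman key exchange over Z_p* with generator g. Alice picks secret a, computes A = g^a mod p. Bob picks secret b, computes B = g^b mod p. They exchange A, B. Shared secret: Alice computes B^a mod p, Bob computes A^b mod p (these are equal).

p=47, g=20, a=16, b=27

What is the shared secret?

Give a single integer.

A = 20^16 mod 47  (bits of 16 = 10000)
  bit 0 = 1: r = r^2 * 20 mod 47 = 1^2 * 20 = 1*20 = 20
  bit 1 = 0: r = r^2 mod 47 = 20^2 = 24
  bit 2 = 0: r = r^2 mod 47 = 24^2 = 12
  bit 3 = 0: r = r^2 mod 47 = 12^2 = 3
  bit 4 = 0: r = r^2 mod 47 = 3^2 = 9
  -> A = 9
B = 20^27 mod 47  (bits of 27 = 11011)
  bit 0 = 1: r = r^2 * 20 mod 47 = 1^2 * 20 = 1*20 = 20
  bit 1 = 1: r = r^2 * 20 mod 47 = 20^2 * 20 = 24*20 = 10
  bit 2 = 0: r = r^2 mod 47 = 10^2 = 6
  bit 3 = 1: r = r^2 * 20 mod 47 = 6^2 * 20 = 36*20 = 15
  bit 4 = 1: r = r^2 * 20 mod 47 = 15^2 * 20 = 37*20 = 35
  -> B = 35
s = B^a = 35^16 mod 47  (bits of 16 = 10000)
  bit 0 = 1: r = r^2 * 35 mod 47 = 1^2 * 35 = 1*35 = 35
  bit 1 = 0: r = r^2 mod 47 = 35^2 = 3
  bit 2 = 0: r = r^2 mod 47 = 3^2 = 9
  bit 3 = 0: r = r^2 mod 47 = 9^2 = 34
  bit 4 = 0: r = r^2 mod 47 = 34^2 = 28
  -> s = B^a = 28

Answer: 28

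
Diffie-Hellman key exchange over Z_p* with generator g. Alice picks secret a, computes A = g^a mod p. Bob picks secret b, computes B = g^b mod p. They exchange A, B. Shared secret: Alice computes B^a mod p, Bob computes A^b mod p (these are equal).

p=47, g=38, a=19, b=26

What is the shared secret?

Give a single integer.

A = 38^19 mod 47  (bits of 19 = 10011)
  bit 0 = 1: r = r^2 * 38 mod 47 = 1^2 * 38 = 1*38 = 38
  bit 1 = 0: r = r^2 mod 47 = 38^2 = 34
  bit 2 = 0: r = r^2 mod 47 = 34^2 = 28
  bit 3 = 1: r = r^2 * 38 mod 47 = 28^2 * 38 = 32*38 = 41
  bit 4 = 1: r = r^2 * 38 mod 47 = 41^2 * 38 = 36*38 = 5
  -> A = 5
B = 38^26 mod 47  (bits of 26 = 11010)
  bit 0 = 1: r = r^2 * 38 mod 47 = 1^2 * 38 = 1*38 = 38
  bit 1 = 1: r = r^2 * 38 mod 47 = 38^2 * 38 = 34*38 = 23
  bit 2 = 0: r = r^2 mod 47 = 23^2 = 12
  bit 3 = 1: r = r^2 * 38 mod 47 = 12^2 * 38 = 3*38 = 20
  bit 4 = 0: r = r^2 mod 47 = 20^2 = 24
  -> B = 24
s = B^a = 24^19 mod 47  (bits of 19 = 10011)
  bit 0 = 1: r = r^2 * 24 mod 47 = 1^2 * 24 = 1*24 = 24
  bit 1 = 0: r = r^2 mod 47 = 24^2 = 12
  bit 2 = 0: r = r^2 mod 47 = 12^2 = 3
  bit 3 = 1: r = r^2 * 24 mod 47 = 3^2 * 24 = 9*24 = 28
  bit 4 = 1: r = r^2 * 24 mod 47 = 28^2 * 24 = 32*24 = 16
  -> s = B^a = 16

Answer: 16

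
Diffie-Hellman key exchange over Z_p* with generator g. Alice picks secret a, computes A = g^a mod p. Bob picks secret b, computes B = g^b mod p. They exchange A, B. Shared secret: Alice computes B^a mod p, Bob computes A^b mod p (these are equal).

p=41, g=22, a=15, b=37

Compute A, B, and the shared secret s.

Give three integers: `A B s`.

Answer: 38 17 3

Derivation:
A = 22^15 mod 41  (bits of 15 = 1111)
  bit 0 = 1: r = r^2 * 22 mod 41 = 1^2 * 22 = 1*22 = 22
  bit 1 = 1: r = r^2 * 22 mod 41 = 22^2 * 22 = 33*22 = 29
  bit 2 = 1: r = r^2 * 22 mod 41 = 29^2 * 22 = 21*22 = 11
  bit 3 = 1: r = r^2 * 22 mod 41 = 11^2 * 22 = 39*22 = 38
  -> A = 38
B = 22^37 mod 41  (bits of 37 = 100101)
  bit 0 = 1: r = r^2 * 22 mod 41 = 1^2 * 22 = 1*22 = 22
  bit 1 = 0: r = r^2 mod 41 = 22^2 = 33
  bit 2 = 0: r = r^2 mod 41 = 33^2 = 23
  bit 3 = 1: r = r^2 * 22 mod 41 = 23^2 * 22 = 37*22 = 35
  bit 4 = 0: r = r^2 mod 41 = 35^2 = 36
  bit 5 = 1: r = r^2 * 22 mod 41 = 36^2 * 22 = 25*22 = 17
  -> B = 17
s = B^a = 17^15 mod 41  (bits of 15 = 1111)
  bit 0 = 1: r = r^2 * 17 mod 41 = 1^2 * 17 = 1*17 = 17
  bit 1 = 1: r = r^2 * 17 mod 41 = 17^2 * 17 = 2*17 = 34
  bit 2 = 1: r = r^2 * 17 mod 41 = 34^2 * 17 = 8*17 = 13
  bit 3 = 1: r = r^2 * 17 mod 41 = 13^2 * 17 = 5*17 = 3
  -> s = B^a = 3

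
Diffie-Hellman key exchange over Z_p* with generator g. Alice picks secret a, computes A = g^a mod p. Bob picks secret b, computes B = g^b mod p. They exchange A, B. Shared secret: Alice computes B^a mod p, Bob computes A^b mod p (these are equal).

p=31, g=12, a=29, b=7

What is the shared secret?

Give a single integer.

A = 12^29 mod 31  (bits of 29 = 11101)
  bit 0 = 1: r = r^2 * 12 mod 31 = 1^2 * 12 = 1*12 = 12
  bit 1 = 1: r = r^2 * 12 mod 31 = 12^2 * 12 = 20*12 = 23
  bit 2 = 1: r = r^2 * 12 mod 31 = 23^2 * 12 = 2*12 = 24
  bit 3 = 0: r = r^2 mod 31 = 24^2 = 18
  bit 4 = 1: r = r^2 * 12 mod 31 = 18^2 * 12 = 14*12 = 13
  -> A = 13
B = 12^7 mod 31  (bits of 7 = 111)
  bit 0 = 1: r = r^2 * 12 mod 31 = 1^2 * 12 = 1*12 = 12
  bit 1 = 1: r = r^2 * 12 mod 31 = 12^2 * 12 = 20*12 = 23
  bit 2 = 1: r = r^2 * 12 mod 31 = 23^2 * 12 = 2*12 = 24
  -> B = 24
s = B^a = 24^29 mod 31  (bits of 29 = 11101)
  bit 0 = 1: r = r^2 * 24 mod 31 = 1^2 * 24 = 1*24 = 24
  bit 1 = 1: r = r^2 * 24 mod 31 = 24^2 * 24 = 18*24 = 29
  bit 2 = 1: r = r^2 * 24 mod 31 = 29^2 * 24 = 4*24 = 3
  bit 3 = 0: r = r^2 mod 31 = 3^2 = 9
  bit 4 = 1: r = r^2 * 24 mod 31 = 9^2 * 24 = 19*24 = 22
  -> s = B^a = 22

Answer: 22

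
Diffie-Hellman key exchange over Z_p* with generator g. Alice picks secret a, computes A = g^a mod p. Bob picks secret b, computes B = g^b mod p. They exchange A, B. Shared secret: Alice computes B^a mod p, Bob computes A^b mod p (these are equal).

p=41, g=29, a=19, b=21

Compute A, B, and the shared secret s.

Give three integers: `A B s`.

Answer: 24 12 17

Derivation:
A = 29^19 mod 41  (bits of 19 = 10011)
  bit 0 = 1: r = r^2 * 29 mod 41 = 1^2 * 29 = 1*29 = 29
  bit 1 = 0: r = r^2 mod 41 = 29^2 = 21
  bit 2 = 0: r = r^2 mod 41 = 21^2 = 31
  bit 3 = 1: r = r^2 * 29 mod 41 = 31^2 * 29 = 18*29 = 30
  bit 4 = 1: r = r^2 * 29 mod 41 = 30^2 * 29 = 39*29 = 24
  -> A = 24
B = 29^21 mod 41  (bits of 21 = 10101)
  bit 0 = 1: r = r^2 * 29 mod 41 = 1^2 * 29 = 1*29 = 29
  bit 1 = 0: r = r^2 mod 41 = 29^2 = 21
  bit 2 = 1: r = r^2 * 29 mod 41 = 21^2 * 29 = 31*29 = 38
  bit 3 = 0: r = r^2 mod 41 = 38^2 = 9
  bit 4 = 1: r = r^2 * 29 mod 41 = 9^2 * 29 = 40*29 = 12
  -> B = 12
s = B^a = 12^19 mod 41  (bits of 19 = 10011)
  bit 0 = 1: r = r^2 * 12 mod 41 = 1^2 * 12 = 1*12 = 12
  bit 1 = 0: r = r^2 mod 41 = 12^2 = 21
  bit 2 = 0: r = r^2 mod 41 = 21^2 = 31
  bit 3 = 1: r = r^2 * 12 mod 41 = 31^2 * 12 = 18*12 = 11
  bit 4 = 1: r = r^2 * 12 mod 41 = 11^2 * 12 = 39*12 = 17
  -> s = B^a = 17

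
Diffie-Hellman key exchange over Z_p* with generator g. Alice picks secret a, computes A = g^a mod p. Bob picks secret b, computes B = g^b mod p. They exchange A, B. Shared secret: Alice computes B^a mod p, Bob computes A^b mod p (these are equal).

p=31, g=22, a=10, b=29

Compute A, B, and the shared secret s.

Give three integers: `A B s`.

Answer: 5 24 25

Derivation:
A = 22^10 mod 31  (bits of 10 = 1010)
  bit 0 = 1: r = r^2 * 22 mod 31 = 1^2 * 22 = 1*22 = 22
  bit 1 = 0: r = r^2 mod 31 = 22^2 = 19
  bit 2 = 1: r = r^2 * 22 mod 31 = 19^2 * 22 = 20*22 = 6
  bit 3 = 0: r = r^2 mod 31 = 6^2 = 5
  -> A = 5
B = 22^29 mod 31  (bits of 29 = 11101)
  bit 0 = 1: r = r^2 * 22 mod 31 = 1^2 * 22 = 1*22 = 22
  bit 1 = 1: r = r^2 * 22 mod 31 = 22^2 * 22 = 19*22 = 15
  bit 2 = 1: r = r^2 * 22 mod 31 = 15^2 * 22 = 8*22 = 21
  bit 3 = 0: r = r^2 mod 31 = 21^2 = 7
  bit 4 = 1: r = r^2 * 22 mod 31 = 7^2 * 22 = 18*22 = 24
  -> B = 24
s = B^a = 24^10 mod 31  (bits of 10 = 1010)
  bit 0 = 1: r = r^2 * 24 mod 31 = 1^2 * 24 = 1*24 = 24
  bit 1 = 0: r = r^2 mod 31 = 24^2 = 18
  bit 2 = 1: r = r^2 * 24 mod 31 = 18^2 * 24 = 14*24 = 26
  bit 3 = 0: r = r^2 mod 31 = 26^2 = 25
  -> s = B^a = 25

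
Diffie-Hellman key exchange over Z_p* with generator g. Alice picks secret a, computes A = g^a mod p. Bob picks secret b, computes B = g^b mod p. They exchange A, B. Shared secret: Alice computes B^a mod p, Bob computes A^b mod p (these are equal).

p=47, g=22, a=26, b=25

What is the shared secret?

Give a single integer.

A = 22^26 mod 47  (bits of 26 = 11010)
  bit 0 = 1: r = r^2 * 22 mod 47 = 1^2 * 22 = 1*22 = 22
  bit 1 = 1: r = r^2 * 22 mod 47 = 22^2 * 22 = 14*22 = 26
  bit 2 = 0: r = r^2 mod 47 = 26^2 = 18
  bit 3 = 1: r = r^2 * 22 mod 47 = 18^2 * 22 = 42*22 = 31
  bit 4 = 0: r = r^2 mod 47 = 31^2 = 21
  -> A = 21
B = 22^25 mod 47  (bits of 25 = 11001)
  bit 0 = 1: r = r^2 * 22 mod 47 = 1^2 * 22 = 1*22 = 22
  bit 1 = 1: r = r^2 * 22 mod 47 = 22^2 * 22 = 14*22 = 26
  bit 2 = 0: r = r^2 mod 47 = 26^2 = 18
  bit 3 = 0: r = r^2 mod 47 = 18^2 = 42
  bit 4 = 1: r = r^2 * 22 mod 47 = 42^2 * 22 = 25*22 = 33
  -> B = 33
s = B^a = 33^26 mod 47  (bits of 26 = 11010)
  bit 0 = 1: r = r^2 * 33 mod 47 = 1^2 * 33 = 1*33 = 33
  bit 1 = 1: r = r^2 * 33 mod 47 = 33^2 * 33 = 8*33 = 29
  bit 2 = 0: r = r^2 mod 47 = 29^2 = 42
  bit 3 = 1: r = r^2 * 33 mod 47 = 42^2 * 33 = 25*33 = 26
  bit 4 = 0: r = r^2 mod 47 = 26^2 = 18
  -> s = B^a = 18

Answer: 18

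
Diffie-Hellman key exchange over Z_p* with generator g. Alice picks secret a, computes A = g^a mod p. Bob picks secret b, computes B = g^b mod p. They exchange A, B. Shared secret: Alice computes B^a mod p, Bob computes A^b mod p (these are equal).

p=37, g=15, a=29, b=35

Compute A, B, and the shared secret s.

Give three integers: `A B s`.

A = 15^29 mod 37  (bits of 29 = 11101)
  bit 0 = 1: r = r^2 * 15 mod 37 = 1^2 * 15 = 1*15 = 15
  bit 1 = 1: r = r^2 * 15 mod 37 = 15^2 * 15 = 3*15 = 8
  bit 2 = 1: r = r^2 * 15 mod 37 = 8^2 * 15 = 27*15 = 35
  bit 3 = 0: r = r^2 mod 37 = 35^2 = 4
  bit 4 = 1: r = r^2 * 15 mod 37 = 4^2 * 15 = 16*15 = 18
  -> A = 18
B = 15^35 mod 37  (bits of 35 = 100011)
  bit 0 = 1: r = r^2 * 15 mod 37 = 1^2 * 15 = 1*15 = 15
  bit 1 = 0: r = r^2 mod 37 = 15^2 = 3
  bit 2 = 0: r = r^2 mod 37 = 3^2 = 9
  bit 3 = 0: r = r^2 mod 37 = 9^2 = 7
  bit 4 = 1: r = r^2 * 15 mod 37 = 7^2 * 15 = 12*15 = 32
  bit 5 = 1: r = r^2 * 15 mod 37 = 32^2 * 15 = 25*15 = 5
  -> B = 5
s = B^a = 5^29 mod 37  (bits of 29 = 11101)
  bit 0 = 1: r = r^2 * 5 mod 37 = 1^2 * 5 = 1*5 = 5
  bit 1 = 1: r = r^2 * 5 mod 37 = 5^2 * 5 = 25*5 = 14
  bit 2 = 1: r = r^2 * 5 mod 37 = 14^2 * 5 = 11*5 = 18
  bit 3 = 0: r = r^2 mod 37 = 18^2 = 28
  bit 4 = 1: r = r^2 * 5 mod 37 = 28^2 * 5 = 7*5 = 35
  -> s = B^a = 35

Answer: 18 5 35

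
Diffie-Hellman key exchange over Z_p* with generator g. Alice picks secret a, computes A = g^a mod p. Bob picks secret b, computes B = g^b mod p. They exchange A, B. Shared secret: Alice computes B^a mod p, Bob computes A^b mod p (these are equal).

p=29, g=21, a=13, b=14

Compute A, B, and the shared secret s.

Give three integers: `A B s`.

A = 21^13 mod 29  (bits of 13 = 1101)
  bit 0 = 1: r = r^2 * 21 mod 29 = 1^2 * 21 = 1*21 = 21
  bit 1 = 1: r = r^2 * 21 mod 29 = 21^2 * 21 = 6*21 = 10
  bit 2 = 0: r = r^2 mod 29 = 10^2 = 13
  bit 3 = 1: r = r^2 * 21 mod 29 = 13^2 * 21 = 24*21 = 11
  -> A = 11
B = 21^14 mod 29  (bits of 14 = 1110)
  bit 0 = 1: r = r^2 * 21 mod 29 = 1^2 * 21 = 1*21 = 21
  bit 1 = 1: r = r^2 * 21 mod 29 = 21^2 * 21 = 6*21 = 10
  bit 2 = 1: r = r^2 * 21 mod 29 = 10^2 * 21 = 13*21 = 12
  bit 3 = 0: r = r^2 mod 29 = 12^2 = 28
  -> B = 28
s = B^a = 28^13 mod 29  (bits of 13 = 1101)
  bit 0 = 1: r = r^2 * 28 mod 29 = 1^2 * 28 = 1*28 = 28
  bit 1 = 1: r = r^2 * 28 mod 29 = 28^2 * 28 = 1*28 = 28
  bit 2 = 0: r = r^2 mod 29 = 28^2 = 1
  bit 3 = 1: r = r^2 * 28 mod 29 = 1^2 * 28 = 1*28 = 28
  -> s = B^a = 28

Answer: 11 28 28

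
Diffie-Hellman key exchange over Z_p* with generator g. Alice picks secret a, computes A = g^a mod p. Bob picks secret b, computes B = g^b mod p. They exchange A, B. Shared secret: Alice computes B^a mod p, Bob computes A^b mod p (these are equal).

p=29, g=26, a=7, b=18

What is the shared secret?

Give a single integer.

A = 26^7 mod 29  (bits of 7 = 111)
  bit 0 = 1: r = r^2 * 26 mod 29 = 1^2 * 26 = 1*26 = 26
  bit 1 = 1: r = r^2 * 26 mod 29 = 26^2 * 26 = 9*26 = 2
  bit 2 = 1: r = r^2 * 26 mod 29 = 2^2 * 26 = 4*26 = 17
  -> A = 17
B = 26^18 mod 29  (bits of 18 = 10010)
  bit 0 = 1: r = r^2 * 26 mod 29 = 1^2 * 26 = 1*26 = 26
  bit 1 = 0: r = r^2 mod 29 = 26^2 = 9
  bit 2 = 0: r = r^2 mod 29 = 9^2 = 23
  bit 3 = 1: r = r^2 * 26 mod 29 = 23^2 * 26 = 7*26 = 8
  bit 4 = 0: r = r^2 mod 29 = 8^2 = 6
  -> B = 6
s = B^a = 6^7 mod 29  (bits of 7 = 111)
  bit 0 = 1: r = r^2 * 6 mod 29 = 1^2 * 6 = 1*6 = 6
  bit 1 = 1: r = r^2 * 6 mod 29 = 6^2 * 6 = 7*6 = 13
  bit 2 = 1: r = r^2 * 6 mod 29 = 13^2 * 6 = 24*6 = 28
  -> s = B^a = 28

Answer: 28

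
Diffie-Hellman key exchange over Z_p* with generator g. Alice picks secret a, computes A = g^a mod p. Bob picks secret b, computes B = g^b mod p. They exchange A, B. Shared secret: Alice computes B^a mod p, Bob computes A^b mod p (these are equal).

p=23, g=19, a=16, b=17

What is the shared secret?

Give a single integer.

Answer: 9

Derivation:
A = 19^16 mod 23  (bits of 16 = 10000)
  bit 0 = 1: r = r^2 * 19 mod 23 = 1^2 * 19 = 1*19 = 19
  bit 1 = 0: r = r^2 mod 23 = 19^2 = 16
  bit 2 = 0: r = r^2 mod 23 = 16^2 = 3
  bit 3 = 0: r = r^2 mod 23 = 3^2 = 9
  bit 4 = 0: r = r^2 mod 23 = 9^2 = 12
  -> A = 12
B = 19^17 mod 23  (bits of 17 = 10001)
  bit 0 = 1: r = r^2 * 19 mod 23 = 1^2 * 19 = 1*19 = 19
  bit 1 = 0: r = r^2 mod 23 = 19^2 = 16
  bit 2 = 0: r = r^2 mod 23 = 16^2 = 3
  bit 3 = 0: r = r^2 mod 23 = 3^2 = 9
  bit 4 = 1: r = r^2 * 19 mod 23 = 9^2 * 19 = 12*19 = 21
  -> B = 21
s = B^a = 21^16 mod 23  (bits of 16 = 10000)
  bit 0 = 1: r = r^2 * 21 mod 23 = 1^2 * 21 = 1*21 = 21
  bit 1 = 0: r = r^2 mod 23 = 21^2 = 4
  bit 2 = 0: r = r^2 mod 23 = 4^2 = 16
  bit 3 = 0: r = r^2 mod 23 = 16^2 = 3
  bit 4 = 0: r = r^2 mod 23 = 3^2 = 9
  -> s = B^a = 9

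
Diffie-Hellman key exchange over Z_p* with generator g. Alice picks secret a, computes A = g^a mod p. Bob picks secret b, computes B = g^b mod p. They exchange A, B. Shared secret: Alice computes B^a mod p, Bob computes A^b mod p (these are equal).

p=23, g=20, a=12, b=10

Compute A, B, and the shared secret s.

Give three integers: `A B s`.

A = 20^12 mod 23  (bits of 12 = 1100)
  bit 0 = 1: r = r^2 * 20 mod 23 = 1^2 * 20 = 1*20 = 20
  bit 1 = 1: r = r^2 * 20 mod 23 = 20^2 * 20 = 9*20 = 19
  bit 2 = 0: r = r^2 mod 23 = 19^2 = 16
  bit 3 = 0: r = r^2 mod 23 = 16^2 = 3
  -> A = 3
B = 20^10 mod 23  (bits of 10 = 1010)
  bit 0 = 1: r = r^2 * 20 mod 23 = 1^2 * 20 = 1*20 = 20
  bit 1 = 0: r = r^2 mod 23 = 20^2 = 9
  bit 2 = 1: r = r^2 * 20 mod 23 = 9^2 * 20 = 12*20 = 10
  bit 3 = 0: r = r^2 mod 23 = 10^2 = 8
  -> B = 8
s = B^a = 8^12 mod 23  (bits of 12 = 1100)
  bit 0 = 1: r = r^2 * 8 mod 23 = 1^2 * 8 = 1*8 = 8
  bit 1 = 1: r = r^2 * 8 mod 23 = 8^2 * 8 = 18*8 = 6
  bit 2 = 0: r = r^2 mod 23 = 6^2 = 13
  bit 3 = 0: r = r^2 mod 23 = 13^2 = 8
  -> s = B^a = 8

Answer: 3 8 8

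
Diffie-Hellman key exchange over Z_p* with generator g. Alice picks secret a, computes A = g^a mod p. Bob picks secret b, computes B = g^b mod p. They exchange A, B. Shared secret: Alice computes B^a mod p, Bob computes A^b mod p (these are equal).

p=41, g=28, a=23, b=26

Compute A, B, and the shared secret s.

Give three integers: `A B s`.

A = 28^23 mod 41  (bits of 23 = 10111)
  bit 0 = 1: r = r^2 * 28 mod 41 = 1^2 * 28 = 1*28 = 28
  bit 1 = 0: r = r^2 mod 41 = 28^2 = 5
  bit 2 = 1: r = r^2 * 28 mod 41 = 5^2 * 28 = 25*28 = 3
  bit 3 = 1: r = r^2 * 28 mod 41 = 3^2 * 28 = 9*28 = 6
  bit 4 = 1: r = r^2 * 28 mod 41 = 6^2 * 28 = 36*28 = 24
  -> A = 24
B = 28^26 mod 41  (bits of 26 = 11010)
  bit 0 = 1: r = r^2 * 28 mod 41 = 1^2 * 28 = 1*28 = 28
  bit 1 = 1: r = r^2 * 28 mod 41 = 28^2 * 28 = 5*28 = 17
  bit 2 = 0: r = r^2 mod 41 = 17^2 = 2
  bit 3 = 1: r = r^2 * 28 mod 41 = 2^2 * 28 = 4*28 = 30
  bit 4 = 0: r = r^2 mod 41 = 30^2 = 39
  -> B = 39
s = B^a = 39^23 mod 41  (bits of 23 = 10111)
  bit 0 = 1: r = r^2 * 39 mod 41 = 1^2 * 39 = 1*39 = 39
  bit 1 = 0: r = r^2 mod 41 = 39^2 = 4
  bit 2 = 1: r = r^2 * 39 mod 41 = 4^2 * 39 = 16*39 = 9
  bit 3 = 1: r = r^2 * 39 mod 41 = 9^2 * 39 = 40*39 = 2
  bit 4 = 1: r = r^2 * 39 mod 41 = 2^2 * 39 = 4*39 = 33
  -> s = B^a = 33

Answer: 24 39 33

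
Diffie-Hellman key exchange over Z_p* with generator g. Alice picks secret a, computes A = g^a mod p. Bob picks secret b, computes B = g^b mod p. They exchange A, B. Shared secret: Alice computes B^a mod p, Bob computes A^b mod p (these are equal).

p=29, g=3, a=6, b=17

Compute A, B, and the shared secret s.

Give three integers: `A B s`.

A = 3^6 mod 29  (bits of 6 = 110)
  bit 0 = 1: r = r^2 * 3 mod 29 = 1^2 * 3 = 1*3 = 3
  bit 1 = 1: r = r^2 * 3 mod 29 = 3^2 * 3 = 9*3 = 27
  bit 2 = 0: r = r^2 mod 29 = 27^2 = 4
  -> A = 4
B = 3^17 mod 29  (bits of 17 = 10001)
  bit 0 = 1: r = r^2 * 3 mod 29 = 1^2 * 3 = 1*3 = 3
  bit 1 = 0: r = r^2 mod 29 = 3^2 = 9
  bit 2 = 0: r = r^2 mod 29 = 9^2 = 23
  bit 3 = 0: r = r^2 mod 29 = 23^2 = 7
  bit 4 = 1: r = r^2 * 3 mod 29 = 7^2 * 3 = 20*3 = 2
  -> B = 2
s = B^a = 2^6 mod 29  (bits of 6 = 110)
  bit 0 = 1: r = r^2 * 2 mod 29 = 1^2 * 2 = 1*2 = 2
  bit 1 = 1: r = r^2 * 2 mod 29 = 2^2 * 2 = 4*2 = 8
  bit 2 = 0: r = r^2 mod 29 = 8^2 = 6
  -> s = B^a = 6

Answer: 4 2 6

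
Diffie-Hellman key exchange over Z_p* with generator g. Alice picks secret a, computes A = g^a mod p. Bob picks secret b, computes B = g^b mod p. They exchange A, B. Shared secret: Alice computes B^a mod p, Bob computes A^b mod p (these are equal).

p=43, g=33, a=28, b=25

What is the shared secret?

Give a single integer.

A = 33^28 mod 43  (bits of 28 = 11100)
  bit 0 = 1: r = r^2 * 33 mod 43 = 1^2 * 33 = 1*33 = 33
  bit 1 = 1: r = r^2 * 33 mod 43 = 33^2 * 33 = 14*33 = 32
  bit 2 = 1: r = r^2 * 33 mod 43 = 32^2 * 33 = 35*33 = 37
  bit 3 = 0: r = r^2 mod 43 = 37^2 = 36
  bit 4 = 0: r = r^2 mod 43 = 36^2 = 6
  -> A = 6
B = 33^25 mod 43  (bits of 25 = 11001)
  bit 0 = 1: r = r^2 * 33 mod 43 = 1^2 * 33 = 1*33 = 33
  bit 1 = 1: r = r^2 * 33 mod 43 = 33^2 * 33 = 14*33 = 32
  bit 2 = 0: r = r^2 mod 43 = 32^2 = 35
  bit 3 = 0: r = r^2 mod 43 = 35^2 = 21
  bit 4 = 1: r = r^2 * 33 mod 43 = 21^2 * 33 = 11*33 = 19
  -> B = 19
s = B^a = 19^28 mod 43  (bits of 28 = 11100)
  bit 0 = 1: r = r^2 * 19 mod 43 = 1^2 * 19 = 1*19 = 19
  bit 1 = 1: r = r^2 * 19 mod 43 = 19^2 * 19 = 17*19 = 22
  bit 2 = 1: r = r^2 * 19 mod 43 = 22^2 * 19 = 11*19 = 37
  bit 3 = 0: r = r^2 mod 43 = 37^2 = 36
  bit 4 = 0: r = r^2 mod 43 = 36^2 = 6
  -> s = B^a = 6

Answer: 6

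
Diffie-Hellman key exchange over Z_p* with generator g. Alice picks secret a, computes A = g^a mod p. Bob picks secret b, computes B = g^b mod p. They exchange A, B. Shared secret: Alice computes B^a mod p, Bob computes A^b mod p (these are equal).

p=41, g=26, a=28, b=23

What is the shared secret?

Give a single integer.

Answer: 31

Derivation:
A = 26^28 mod 41  (bits of 28 = 11100)
  bit 0 = 1: r = r^2 * 26 mod 41 = 1^2 * 26 = 1*26 = 26
  bit 1 = 1: r = r^2 * 26 mod 41 = 26^2 * 26 = 20*26 = 28
  bit 2 = 1: r = r^2 * 26 mod 41 = 28^2 * 26 = 5*26 = 7
  bit 3 = 0: r = r^2 mod 41 = 7^2 = 8
  bit 4 = 0: r = r^2 mod 41 = 8^2 = 23
  -> A = 23
B = 26^23 mod 41  (bits of 23 = 10111)
  bit 0 = 1: r = r^2 * 26 mod 41 = 1^2 * 26 = 1*26 = 26
  bit 1 = 0: r = r^2 mod 41 = 26^2 = 20
  bit 2 = 1: r = r^2 * 26 mod 41 = 20^2 * 26 = 31*26 = 27
  bit 3 = 1: r = r^2 * 26 mod 41 = 27^2 * 26 = 32*26 = 12
  bit 4 = 1: r = r^2 * 26 mod 41 = 12^2 * 26 = 21*26 = 13
  -> B = 13
s = B^a = 13^28 mod 41  (bits of 28 = 11100)
  bit 0 = 1: r = r^2 * 13 mod 41 = 1^2 * 13 = 1*13 = 13
  bit 1 = 1: r = r^2 * 13 mod 41 = 13^2 * 13 = 5*13 = 24
  bit 2 = 1: r = r^2 * 13 mod 41 = 24^2 * 13 = 2*13 = 26
  bit 3 = 0: r = r^2 mod 41 = 26^2 = 20
  bit 4 = 0: r = r^2 mod 41 = 20^2 = 31
  -> s = B^a = 31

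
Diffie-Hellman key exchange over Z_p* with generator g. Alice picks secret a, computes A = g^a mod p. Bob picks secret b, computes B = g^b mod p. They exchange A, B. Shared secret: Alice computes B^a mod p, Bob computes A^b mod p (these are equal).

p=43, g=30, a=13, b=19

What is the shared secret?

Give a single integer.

A = 30^13 mod 43  (bits of 13 = 1101)
  bit 0 = 1: r = r^2 * 30 mod 43 = 1^2 * 30 = 1*30 = 30
  bit 1 = 1: r = r^2 * 30 mod 43 = 30^2 * 30 = 40*30 = 39
  bit 2 = 0: r = r^2 mod 43 = 39^2 = 16
  bit 3 = 1: r = r^2 * 30 mod 43 = 16^2 * 30 = 41*30 = 26
  -> A = 26
B = 30^19 mod 43  (bits of 19 = 10011)
  bit 0 = 1: r = r^2 * 30 mod 43 = 1^2 * 30 = 1*30 = 30
  bit 1 = 0: r = r^2 mod 43 = 30^2 = 40
  bit 2 = 0: r = r^2 mod 43 = 40^2 = 9
  bit 3 = 1: r = r^2 * 30 mod 43 = 9^2 * 30 = 38*30 = 22
  bit 4 = 1: r = r^2 * 30 mod 43 = 22^2 * 30 = 11*30 = 29
  -> B = 29
s = B^a = 29^13 mod 43  (bits of 13 = 1101)
  bit 0 = 1: r = r^2 * 29 mod 43 = 1^2 * 29 = 1*29 = 29
  bit 1 = 1: r = r^2 * 29 mod 43 = 29^2 * 29 = 24*29 = 8
  bit 2 = 0: r = r^2 mod 43 = 8^2 = 21
  bit 3 = 1: r = r^2 * 29 mod 43 = 21^2 * 29 = 11*29 = 18
  -> s = B^a = 18

Answer: 18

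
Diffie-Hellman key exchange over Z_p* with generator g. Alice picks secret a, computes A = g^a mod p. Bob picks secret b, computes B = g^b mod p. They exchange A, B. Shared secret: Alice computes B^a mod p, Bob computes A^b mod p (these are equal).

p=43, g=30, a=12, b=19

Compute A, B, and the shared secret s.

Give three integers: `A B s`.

A = 30^12 mod 43  (bits of 12 = 1100)
  bit 0 = 1: r = r^2 * 30 mod 43 = 1^2 * 30 = 1*30 = 30
  bit 1 = 1: r = r^2 * 30 mod 43 = 30^2 * 30 = 40*30 = 39
  bit 2 = 0: r = r^2 mod 43 = 39^2 = 16
  bit 3 = 0: r = r^2 mod 43 = 16^2 = 41
  -> A = 41
B = 30^19 mod 43  (bits of 19 = 10011)
  bit 0 = 1: r = r^2 * 30 mod 43 = 1^2 * 30 = 1*30 = 30
  bit 1 = 0: r = r^2 mod 43 = 30^2 = 40
  bit 2 = 0: r = r^2 mod 43 = 40^2 = 9
  bit 3 = 1: r = r^2 * 30 mod 43 = 9^2 * 30 = 38*30 = 22
  bit 4 = 1: r = r^2 * 30 mod 43 = 22^2 * 30 = 11*30 = 29
  -> B = 29
s = B^a = 29^12 mod 43  (bits of 12 = 1100)
  bit 0 = 1: r = r^2 * 29 mod 43 = 1^2 * 29 = 1*29 = 29
  bit 1 = 1: r = r^2 * 29 mod 43 = 29^2 * 29 = 24*29 = 8
  bit 2 = 0: r = r^2 mod 43 = 8^2 = 21
  bit 3 = 0: r = r^2 mod 43 = 21^2 = 11
  -> s = B^a = 11

Answer: 41 29 11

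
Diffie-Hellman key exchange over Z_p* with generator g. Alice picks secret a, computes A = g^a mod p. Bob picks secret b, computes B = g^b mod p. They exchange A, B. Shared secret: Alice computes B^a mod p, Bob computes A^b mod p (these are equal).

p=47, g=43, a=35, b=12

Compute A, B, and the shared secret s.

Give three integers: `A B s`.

Answer: 45 2 7

Derivation:
A = 43^35 mod 47  (bits of 35 = 100011)
  bit 0 = 1: r = r^2 * 43 mod 47 = 1^2 * 43 = 1*43 = 43
  bit 1 = 0: r = r^2 mod 47 = 43^2 = 16
  bit 2 = 0: r = r^2 mod 47 = 16^2 = 21
  bit 3 = 0: r = r^2 mod 47 = 21^2 = 18
  bit 4 = 1: r = r^2 * 43 mod 47 = 18^2 * 43 = 42*43 = 20
  bit 5 = 1: r = r^2 * 43 mod 47 = 20^2 * 43 = 24*43 = 45
  -> A = 45
B = 43^12 mod 47  (bits of 12 = 1100)
  bit 0 = 1: r = r^2 * 43 mod 47 = 1^2 * 43 = 1*43 = 43
  bit 1 = 1: r = r^2 * 43 mod 47 = 43^2 * 43 = 16*43 = 30
  bit 2 = 0: r = r^2 mod 47 = 30^2 = 7
  bit 3 = 0: r = r^2 mod 47 = 7^2 = 2
  -> B = 2
s = B^a = 2^35 mod 47  (bits of 35 = 100011)
  bit 0 = 1: r = r^2 * 2 mod 47 = 1^2 * 2 = 1*2 = 2
  bit 1 = 0: r = r^2 mod 47 = 2^2 = 4
  bit 2 = 0: r = r^2 mod 47 = 4^2 = 16
  bit 3 = 0: r = r^2 mod 47 = 16^2 = 21
  bit 4 = 1: r = r^2 * 2 mod 47 = 21^2 * 2 = 18*2 = 36
  bit 5 = 1: r = r^2 * 2 mod 47 = 36^2 * 2 = 27*2 = 7
  -> s = B^a = 7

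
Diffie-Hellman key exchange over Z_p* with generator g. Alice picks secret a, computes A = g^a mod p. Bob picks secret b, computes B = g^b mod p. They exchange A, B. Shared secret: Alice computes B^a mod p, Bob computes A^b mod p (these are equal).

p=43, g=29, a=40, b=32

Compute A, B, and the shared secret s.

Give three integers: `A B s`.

Answer: 9 10 40

Derivation:
A = 29^40 mod 43  (bits of 40 = 101000)
  bit 0 = 1: r = r^2 * 29 mod 43 = 1^2 * 29 = 1*29 = 29
  bit 1 = 0: r = r^2 mod 43 = 29^2 = 24
  bit 2 = 1: r = r^2 * 29 mod 43 = 24^2 * 29 = 17*29 = 20
  bit 3 = 0: r = r^2 mod 43 = 20^2 = 13
  bit 4 = 0: r = r^2 mod 43 = 13^2 = 40
  bit 5 = 0: r = r^2 mod 43 = 40^2 = 9
  -> A = 9
B = 29^32 mod 43  (bits of 32 = 100000)
  bit 0 = 1: r = r^2 * 29 mod 43 = 1^2 * 29 = 1*29 = 29
  bit 1 = 0: r = r^2 mod 43 = 29^2 = 24
  bit 2 = 0: r = r^2 mod 43 = 24^2 = 17
  bit 3 = 0: r = r^2 mod 43 = 17^2 = 31
  bit 4 = 0: r = r^2 mod 43 = 31^2 = 15
  bit 5 = 0: r = r^2 mod 43 = 15^2 = 10
  -> B = 10
s = B^a = 10^40 mod 43  (bits of 40 = 101000)
  bit 0 = 1: r = r^2 * 10 mod 43 = 1^2 * 10 = 1*10 = 10
  bit 1 = 0: r = r^2 mod 43 = 10^2 = 14
  bit 2 = 1: r = r^2 * 10 mod 43 = 14^2 * 10 = 24*10 = 25
  bit 3 = 0: r = r^2 mod 43 = 25^2 = 23
  bit 4 = 0: r = r^2 mod 43 = 23^2 = 13
  bit 5 = 0: r = r^2 mod 43 = 13^2 = 40
  -> s = B^a = 40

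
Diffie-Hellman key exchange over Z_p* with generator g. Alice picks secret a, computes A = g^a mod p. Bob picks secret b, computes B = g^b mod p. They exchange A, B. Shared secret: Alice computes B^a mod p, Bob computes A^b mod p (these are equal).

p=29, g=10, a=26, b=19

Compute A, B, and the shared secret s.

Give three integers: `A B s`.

A = 10^26 mod 29  (bits of 26 = 11010)
  bit 0 = 1: r = r^2 * 10 mod 29 = 1^2 * 10 = 1*10 = 10
  bit 1 = 1: r = r^2 * 10 mod 29 = 10^2 * 10 = 13*10 = 14
  bit 2 = 0: r = r^2 mod 29 = 14^2 = 22
  bit 3 = 1: r = r^2 * 10 mod 29 = 22^2 * 10 = 20*10 = 26
  bit 4 = 0: r = r^2 mod 29 = 26^2 = 9
  -> A = 9
B = 10^19 mod 29  (bits of 19 = 10011)
  bit 0 = 1: r = r^2 * 10 mod 29 = 1^2 * 10 = 1*10 = 10
  bit 1 = 0: r = r^2 mod 29 = 10^2 = 13
  bit 2 = 0: r = r^2 mod 29 = 13^2 = 24
  bit 3 = 1: r = r^2 * 10 mod 29 = 24^2 * 10 = 25*10 = 18
  bit 4 = 1: r = r^2 * 10 mod 29 = 18^2 * 10 = 5*10 = 21
  -> B = 21
s = B^a = 21^26 mod 29  (bits of 26 = 11010)
  bit 0 = 1: r = r^2 * 21 mod 29 = 1^2 * 21 = 1*21 = 21
  bit 1 = 1: r = r^2 * 21 mod 29 = 21^2 * 21 = 6*21 = 10
  bit 2 = 0: r = r^2 mod 29 = 10^2 = 13
  bit 3 = 1: r = r^2 * 21 mod 29 = 13^2 * 21 = 24*21 = 11
  bit 4 = 0: r = r^2 mod 29 = 11^2 = 5
  -> s = B^a = 5

Answer: 9 21 5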